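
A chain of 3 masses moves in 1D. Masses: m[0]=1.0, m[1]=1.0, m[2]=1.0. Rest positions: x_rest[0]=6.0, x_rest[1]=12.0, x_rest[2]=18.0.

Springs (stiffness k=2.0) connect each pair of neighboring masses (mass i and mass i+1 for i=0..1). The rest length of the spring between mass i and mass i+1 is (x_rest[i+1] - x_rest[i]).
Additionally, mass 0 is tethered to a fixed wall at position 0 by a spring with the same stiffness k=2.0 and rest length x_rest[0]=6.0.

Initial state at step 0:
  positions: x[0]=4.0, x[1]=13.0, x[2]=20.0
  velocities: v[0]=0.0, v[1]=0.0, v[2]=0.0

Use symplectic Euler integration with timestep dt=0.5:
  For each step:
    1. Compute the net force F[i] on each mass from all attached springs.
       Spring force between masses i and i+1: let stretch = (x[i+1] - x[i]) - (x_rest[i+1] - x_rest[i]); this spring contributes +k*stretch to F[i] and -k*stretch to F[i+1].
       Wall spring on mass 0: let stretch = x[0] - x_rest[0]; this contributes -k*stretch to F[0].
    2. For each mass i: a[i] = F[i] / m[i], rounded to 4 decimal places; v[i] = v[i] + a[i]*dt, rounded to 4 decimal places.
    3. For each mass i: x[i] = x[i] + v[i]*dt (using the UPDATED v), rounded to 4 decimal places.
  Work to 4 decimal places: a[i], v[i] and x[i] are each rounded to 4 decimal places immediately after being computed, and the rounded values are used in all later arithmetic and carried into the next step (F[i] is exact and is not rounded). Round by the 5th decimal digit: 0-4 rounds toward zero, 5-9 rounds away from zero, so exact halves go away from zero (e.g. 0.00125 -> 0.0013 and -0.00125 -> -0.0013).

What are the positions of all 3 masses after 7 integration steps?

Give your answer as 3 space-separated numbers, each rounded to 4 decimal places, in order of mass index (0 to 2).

Step 0: x=[4.0000 13.0000 20.0000] v=[0.0000 0.0000 0.0000]
Step 1: x=[6.5000 12.0000 19.5000] v=[5.0000 -2.0000 -1.0000]
Step 2: x=[8.5000 12.0000 18.2500] v=[4.0000 0.0000 -2.5000]
Step 3: x=[8.0000 13.3750 16.8750] v=[-1.0000 2.7500 -2.7500]
Step 4: x=[6.1875 13.8125 16.7500] v=[-3.6250 0.8750 -0.2500]
Step 5: x=[5.0938 11.9063 18.1563] v=[-2.1875 -3.8125 2.8125]
Step 6: x=[4.8594 9.7188 19.4376] v=[-0.4688 -4.3750 2.5625]
Step 7: x=[4.6250 9.9610 18.8595] v=[-0.4688 0.4844 -1.1563]

Answer: 4.6250 9.9610 18.8595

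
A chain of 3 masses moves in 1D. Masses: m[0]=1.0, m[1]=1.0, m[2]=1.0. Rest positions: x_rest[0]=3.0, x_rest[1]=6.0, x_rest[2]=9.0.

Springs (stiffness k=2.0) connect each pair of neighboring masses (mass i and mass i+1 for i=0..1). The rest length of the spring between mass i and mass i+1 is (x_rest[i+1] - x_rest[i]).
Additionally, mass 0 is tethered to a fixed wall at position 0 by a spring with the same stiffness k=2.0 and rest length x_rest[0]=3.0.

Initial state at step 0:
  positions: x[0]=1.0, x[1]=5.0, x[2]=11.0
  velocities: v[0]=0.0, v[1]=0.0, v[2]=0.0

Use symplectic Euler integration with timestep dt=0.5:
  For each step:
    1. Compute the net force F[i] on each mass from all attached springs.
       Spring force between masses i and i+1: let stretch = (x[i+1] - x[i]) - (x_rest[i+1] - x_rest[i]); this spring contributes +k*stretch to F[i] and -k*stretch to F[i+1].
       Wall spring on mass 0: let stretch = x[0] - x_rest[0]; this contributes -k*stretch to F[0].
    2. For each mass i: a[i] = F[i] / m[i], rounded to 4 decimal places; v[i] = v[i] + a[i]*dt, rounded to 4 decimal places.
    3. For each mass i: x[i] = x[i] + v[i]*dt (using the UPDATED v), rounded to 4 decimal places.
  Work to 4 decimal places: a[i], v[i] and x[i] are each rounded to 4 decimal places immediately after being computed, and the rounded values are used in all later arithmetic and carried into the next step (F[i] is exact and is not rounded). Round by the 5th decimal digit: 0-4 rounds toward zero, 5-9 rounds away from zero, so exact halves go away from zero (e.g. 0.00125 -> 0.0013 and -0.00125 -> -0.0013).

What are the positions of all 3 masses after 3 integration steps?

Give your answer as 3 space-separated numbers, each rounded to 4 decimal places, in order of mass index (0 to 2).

Answer: 5.5000 7.1250 7.1250

Derivation:
Step 0: x=[1.0000 5.0000 11.0000] v=[0.0000 0.0000 0.0000]
Step 1: x=[2.5000 6.0000 9.5000] v=[3.0000 2.0000 -3.0000]
Step 2: x=[4.5000 7.0000 7.7500] v=[4.0000 2.0000 -3.5000]
Step 3: x=[5.5000 7.1250 7.1250] v=[2.0000 0.2500 -1.2500]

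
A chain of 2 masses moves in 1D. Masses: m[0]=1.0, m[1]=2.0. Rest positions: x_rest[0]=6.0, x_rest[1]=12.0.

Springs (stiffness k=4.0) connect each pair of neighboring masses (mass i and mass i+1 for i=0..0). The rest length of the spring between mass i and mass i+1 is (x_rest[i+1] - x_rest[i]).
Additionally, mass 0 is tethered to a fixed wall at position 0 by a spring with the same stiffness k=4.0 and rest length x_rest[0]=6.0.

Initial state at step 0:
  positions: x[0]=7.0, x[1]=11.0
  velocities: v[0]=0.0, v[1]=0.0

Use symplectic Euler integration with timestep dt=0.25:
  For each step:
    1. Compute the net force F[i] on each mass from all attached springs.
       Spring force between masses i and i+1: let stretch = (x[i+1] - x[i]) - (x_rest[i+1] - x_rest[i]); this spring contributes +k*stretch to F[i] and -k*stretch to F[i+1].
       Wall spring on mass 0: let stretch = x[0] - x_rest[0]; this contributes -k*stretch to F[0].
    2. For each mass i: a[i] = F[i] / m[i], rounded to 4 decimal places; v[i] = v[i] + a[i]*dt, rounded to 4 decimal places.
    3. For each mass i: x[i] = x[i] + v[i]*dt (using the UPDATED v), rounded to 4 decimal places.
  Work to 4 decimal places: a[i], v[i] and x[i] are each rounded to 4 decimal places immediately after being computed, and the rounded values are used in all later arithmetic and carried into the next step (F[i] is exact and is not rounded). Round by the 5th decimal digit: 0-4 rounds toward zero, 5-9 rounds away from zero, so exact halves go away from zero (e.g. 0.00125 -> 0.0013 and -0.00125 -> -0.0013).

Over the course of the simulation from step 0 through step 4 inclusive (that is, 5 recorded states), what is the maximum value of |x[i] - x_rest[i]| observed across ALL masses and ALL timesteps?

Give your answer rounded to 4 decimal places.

Answer: 1.5625

Derivation:
Step 0: x=[7.0000 11.0000] v=[0.0000 0.0000]
Step 1: x=[6.2500 11.2500] v=[-3.0000 1.0000]
Step 2: x=[5.1875 11.6250] v=[-4.2500 1.5000]
Step 3: x=[4.4375 11.9453] v=[-3.0000 1.2813]
Step 4: x=[4.4551 12.0772] v=[0.0703 0.5274]
Max displacement = 1.5625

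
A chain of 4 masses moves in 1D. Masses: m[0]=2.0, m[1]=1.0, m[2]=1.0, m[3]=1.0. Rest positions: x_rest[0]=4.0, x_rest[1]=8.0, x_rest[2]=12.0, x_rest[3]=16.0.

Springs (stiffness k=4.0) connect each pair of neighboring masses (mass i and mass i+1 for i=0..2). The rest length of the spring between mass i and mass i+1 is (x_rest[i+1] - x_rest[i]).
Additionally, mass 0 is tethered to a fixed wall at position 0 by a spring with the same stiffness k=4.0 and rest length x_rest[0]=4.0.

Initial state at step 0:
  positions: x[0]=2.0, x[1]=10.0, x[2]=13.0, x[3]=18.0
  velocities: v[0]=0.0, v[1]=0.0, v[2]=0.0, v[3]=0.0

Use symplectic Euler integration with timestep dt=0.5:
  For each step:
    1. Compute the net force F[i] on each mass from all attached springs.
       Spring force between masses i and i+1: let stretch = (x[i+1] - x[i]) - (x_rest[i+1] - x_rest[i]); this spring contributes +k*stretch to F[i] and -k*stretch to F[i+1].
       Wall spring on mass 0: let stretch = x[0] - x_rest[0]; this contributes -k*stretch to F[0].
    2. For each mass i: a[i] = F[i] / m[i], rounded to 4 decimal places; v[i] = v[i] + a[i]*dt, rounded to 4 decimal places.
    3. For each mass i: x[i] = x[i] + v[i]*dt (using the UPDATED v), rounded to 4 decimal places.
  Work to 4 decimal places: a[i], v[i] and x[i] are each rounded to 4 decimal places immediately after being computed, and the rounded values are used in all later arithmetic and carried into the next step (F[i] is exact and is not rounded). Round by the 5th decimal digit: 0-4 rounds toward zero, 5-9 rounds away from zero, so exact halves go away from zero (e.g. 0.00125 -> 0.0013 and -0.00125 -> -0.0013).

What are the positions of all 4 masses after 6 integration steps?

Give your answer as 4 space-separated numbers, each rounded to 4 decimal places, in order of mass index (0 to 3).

Step 0: x=[2.0000 10.0000 13.0000 18.0000] v=[0.0000 0.0000 0.0000 0.0000]
Step 1: x=[5.0000 5.0000 15.0000 17.0000] v=[6.0000 -10.0000 4.0000 -2.0000]
Step 2: x=[5.5000 10.0000 9.0000 18.0000] v=[1.0000 10.0000 -12.0000 2.0000]
Step 3: x=[5.5000 9.5000 13.0000 14.0000] v=[0.0000 -1.0000 8.0000 -8.0000]
Step 4: x=[4.7500 8.5000 14.5000 13.0000] v=[-1.5000 -2.0000 3.0000 -2.0000]
Step 5: x=[3.5000 9.7500 8.5000 17.5000] v=[-2.5000 2.5000 -12.0000 9.0000]
Step 6: x=[3.6250 3.5000 12.7500 17.0000] v=[0.2500 -12.5000 8.5000 -1.0000]

Answer: 3.6250 3.5000 12.7500 17.0000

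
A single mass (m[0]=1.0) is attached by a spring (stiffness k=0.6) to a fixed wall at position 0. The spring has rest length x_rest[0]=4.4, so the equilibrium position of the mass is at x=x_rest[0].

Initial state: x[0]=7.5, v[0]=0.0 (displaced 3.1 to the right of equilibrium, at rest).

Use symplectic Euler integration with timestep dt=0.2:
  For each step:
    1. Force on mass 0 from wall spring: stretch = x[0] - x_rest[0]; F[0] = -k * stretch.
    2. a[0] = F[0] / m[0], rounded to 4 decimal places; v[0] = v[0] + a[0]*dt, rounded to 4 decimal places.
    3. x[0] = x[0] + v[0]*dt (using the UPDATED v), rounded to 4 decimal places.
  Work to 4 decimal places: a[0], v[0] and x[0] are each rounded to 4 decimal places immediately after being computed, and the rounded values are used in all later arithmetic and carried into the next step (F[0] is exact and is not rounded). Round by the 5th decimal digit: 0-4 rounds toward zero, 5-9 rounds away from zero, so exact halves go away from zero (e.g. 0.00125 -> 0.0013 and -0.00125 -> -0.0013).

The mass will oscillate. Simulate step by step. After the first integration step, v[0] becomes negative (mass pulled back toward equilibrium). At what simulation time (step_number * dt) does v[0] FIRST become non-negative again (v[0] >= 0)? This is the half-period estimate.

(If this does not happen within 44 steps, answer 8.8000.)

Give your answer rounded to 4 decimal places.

Step 0: x=[7.5000] v=[0.0000]
Step 1: x=[7.4256] v=[-0.3720]
Step 2: x=[7.2786] v=[-0.7351]
Step 3: x=[7.0625] v=[-1.0805]
Step 4: x=[6.7825] v=[-1.4000]
Step 5: x=[6.4453] v=[-1.6859]
Step 6: x=[6.0590] v=[-1.9313]
Step 7: x=[5.6329] v=[-2.1304]
Step 8: x=[5.1772] v=[-2.2783]
Step 9: x=[4.7029] v=[-2.3716]
Step 10: x=[4.2213] v=[-2.4079]
Step 11: x=[3.7440] v=[-2.3865]
Step 12: x=[3.2824] v=[-2.3078]
Step 13: x=[2.8477] v=[-2.1737]
Step 14: x=[2.4502] v=[-1.9874]
Step 15: x=[2.0995] v=[-1.7534]
Step 16: x=[1.8040] v=[-1.4773]
Step 17: x=[1.5708] v=[-1.1658]
Step 18: x=[1.4055] v=[-0.8263]
Step 19: x=[1.3121] v=[-0.4670]
Step 20: x=[1.2928] v=[-0.0965]
Step 21: x=[1.3481] v=[0.2764]
First v>=0 after going negative at step 21, time=4.2000

Answer: 4.2000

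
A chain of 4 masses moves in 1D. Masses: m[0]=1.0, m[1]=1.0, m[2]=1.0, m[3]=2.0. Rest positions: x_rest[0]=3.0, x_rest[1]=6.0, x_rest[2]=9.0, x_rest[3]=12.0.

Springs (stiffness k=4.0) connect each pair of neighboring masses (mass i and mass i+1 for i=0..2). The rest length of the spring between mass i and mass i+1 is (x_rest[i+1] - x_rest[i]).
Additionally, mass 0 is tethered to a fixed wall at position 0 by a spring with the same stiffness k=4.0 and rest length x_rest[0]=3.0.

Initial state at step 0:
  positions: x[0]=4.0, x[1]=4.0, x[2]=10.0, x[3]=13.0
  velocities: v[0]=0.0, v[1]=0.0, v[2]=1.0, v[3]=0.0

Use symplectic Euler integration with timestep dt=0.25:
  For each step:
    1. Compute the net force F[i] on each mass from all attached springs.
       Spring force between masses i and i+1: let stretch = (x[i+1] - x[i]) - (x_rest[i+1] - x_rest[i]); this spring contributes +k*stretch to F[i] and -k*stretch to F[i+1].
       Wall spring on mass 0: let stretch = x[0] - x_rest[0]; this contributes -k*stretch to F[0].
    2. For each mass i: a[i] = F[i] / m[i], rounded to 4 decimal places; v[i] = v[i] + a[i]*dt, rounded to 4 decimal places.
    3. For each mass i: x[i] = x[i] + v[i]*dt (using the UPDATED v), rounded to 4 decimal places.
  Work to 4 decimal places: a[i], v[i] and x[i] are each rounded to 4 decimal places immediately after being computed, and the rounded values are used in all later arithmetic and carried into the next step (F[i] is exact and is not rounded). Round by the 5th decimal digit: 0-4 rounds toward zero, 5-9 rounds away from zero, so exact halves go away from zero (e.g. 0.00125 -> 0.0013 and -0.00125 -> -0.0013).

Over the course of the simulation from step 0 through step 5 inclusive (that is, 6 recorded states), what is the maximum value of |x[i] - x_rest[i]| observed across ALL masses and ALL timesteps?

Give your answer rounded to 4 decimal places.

Step 0: x=[4.0000 4.0000 10.0000 13.0000] v=[0.0000 0.0000 1.0000 0.0000]
Step 1: x=[3.0000 5.5000 9.5000 13.0000] v=[-4.0000 6.0000 -2.0000 0.0000]
Step 2: x=[1.8750 7.3750 8.8750 12.9375] v=[-4.5000 7.5000 -2.5000 -0.2500]
Step 3: x=[1.6563 8.2500 8.8906 12.7422] v=[-0.8750 3.5000 0.0625 -0.7813]
Step 4: x=[2.6719 7.6367 9.7090 12.4404] v=[4.0624 -2.4531 3.2735 -1.2071]
Step 5: x=[4.2607 6.3003 10.6922 12.1722] v=[6.3553 -5.3456 3.9326 -1.0728]
Max displacement = 2.2500

Answer: 2.2500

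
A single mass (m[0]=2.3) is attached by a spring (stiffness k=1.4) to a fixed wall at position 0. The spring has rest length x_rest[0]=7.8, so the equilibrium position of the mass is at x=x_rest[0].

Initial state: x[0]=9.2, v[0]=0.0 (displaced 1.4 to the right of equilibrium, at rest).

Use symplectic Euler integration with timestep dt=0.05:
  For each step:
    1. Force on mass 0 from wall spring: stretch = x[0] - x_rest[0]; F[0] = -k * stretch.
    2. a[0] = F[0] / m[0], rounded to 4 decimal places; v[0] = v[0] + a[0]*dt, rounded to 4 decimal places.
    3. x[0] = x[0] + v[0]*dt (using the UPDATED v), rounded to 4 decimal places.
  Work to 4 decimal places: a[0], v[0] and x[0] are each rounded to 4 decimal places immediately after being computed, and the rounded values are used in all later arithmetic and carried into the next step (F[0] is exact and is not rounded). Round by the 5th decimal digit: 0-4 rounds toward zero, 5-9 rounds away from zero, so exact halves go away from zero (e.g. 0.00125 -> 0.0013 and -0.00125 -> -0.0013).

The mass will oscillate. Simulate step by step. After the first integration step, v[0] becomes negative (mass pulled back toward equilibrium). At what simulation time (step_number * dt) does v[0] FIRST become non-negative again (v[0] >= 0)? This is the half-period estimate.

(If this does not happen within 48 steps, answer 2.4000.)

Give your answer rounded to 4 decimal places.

Answer: 2.4000

Derivation:
Step 0: x=[9.2000] v=[0.0000]
Step 1: x=[9.1979] v=[-0.0426]
Step 2: x=[9.1936] v=[-0.0851]
Step 3: x=[9.1872] v=[-0.1275]
Step 4: x=[9.1787] v=[-0.1697]
Step 5: x=[9.1681] v=[-0.2117]
Step 6: x=[9.1554] v=[-0.2533]
Step 7: x=[9.1407] v=[-0.2946]
Step 8: x=[9.1239] v=[-0.3354]
Step 9: x=[9.1051] v=[-0.3757]
Step 10: x=[9.0843] v=[-0.4154]
Step 11: x=[9.0616] v=[-0.4545]
Step 12: x=[9.0370] v=[-0.4929]
Step 13: x=[9.0105] v=[-0.5306]
Step 14: x=[8.9821] v=[-0.5674]
Step 15: x=[8.9519] v=[-0.6034]
Step 16: x=[8.9200] v=[-0.6385]
Step 17: x=[8.8864] v=[-0.6726]
Step 18: x=[8.8511] v=[-0.7057]
Step 19: x=[8.8142] v=[-0.7377]
Step 20: x=[8.7758] v=[-0.7686]
Step 21: x=[8.7359] v=[-0.7983]
Step 22: x=[8.6946] v=[-0.8268]
Step 23: x=[8.6519] v=[-0.8540]
Step 24: x=[8.6079] v=[-0.8799]
Step 25: x=[8.5627] v=[-0.9045]
Step 26: x=[8.5163] v=[-0.9277]
Step 27: x=[8.4688] v=[-0.9495]
Step 28: x=[8.4203] v=[-0.9699]
Step 29: x=[8.3709] v=[-0.9888]
Step 30: x=[8.3206] v=[-1.0062]
Step 31: x=[8.2695] v=[-1.0220]
Step 32: x=[8.2177] v=[-1.0363]
Step 33: x=[8.1653] v=[-1.0490]
Step 34: x=[8.1123] v=[-1.0601]
Step 35: x=[8.0588] v=[-1.0696]
Step 36: x=[8.0049] v=[-1.0775]
Step 37: x=[7.9507] v=[-1.0837]
Step 38: x=[7.8963] v=[-1.0883]
Step 39: x=[7.8417] v=[-1.0912]
Step 40: x=[7.7871] v=[-1.0925]
Step 41: x=[7.7325] v=[-1.0921]
Step 42: x=[7.6780] v=[-1.0900]
Step 43: x=[7.6237] v=[-1.0863]
Step 44: x=[7.5697] v=[-1.0809]
Step 45: x=[7.5160] v=[-1.0739]
Step 46: x=[7.4627] v=[-1.0653]
Step 47: x=[7.4100] v=[-1.0550]
Step 48: x=[7.3578] v=[-1.0431]
v[0] did not become non-negative within 48 steps; using fallback time=2.4000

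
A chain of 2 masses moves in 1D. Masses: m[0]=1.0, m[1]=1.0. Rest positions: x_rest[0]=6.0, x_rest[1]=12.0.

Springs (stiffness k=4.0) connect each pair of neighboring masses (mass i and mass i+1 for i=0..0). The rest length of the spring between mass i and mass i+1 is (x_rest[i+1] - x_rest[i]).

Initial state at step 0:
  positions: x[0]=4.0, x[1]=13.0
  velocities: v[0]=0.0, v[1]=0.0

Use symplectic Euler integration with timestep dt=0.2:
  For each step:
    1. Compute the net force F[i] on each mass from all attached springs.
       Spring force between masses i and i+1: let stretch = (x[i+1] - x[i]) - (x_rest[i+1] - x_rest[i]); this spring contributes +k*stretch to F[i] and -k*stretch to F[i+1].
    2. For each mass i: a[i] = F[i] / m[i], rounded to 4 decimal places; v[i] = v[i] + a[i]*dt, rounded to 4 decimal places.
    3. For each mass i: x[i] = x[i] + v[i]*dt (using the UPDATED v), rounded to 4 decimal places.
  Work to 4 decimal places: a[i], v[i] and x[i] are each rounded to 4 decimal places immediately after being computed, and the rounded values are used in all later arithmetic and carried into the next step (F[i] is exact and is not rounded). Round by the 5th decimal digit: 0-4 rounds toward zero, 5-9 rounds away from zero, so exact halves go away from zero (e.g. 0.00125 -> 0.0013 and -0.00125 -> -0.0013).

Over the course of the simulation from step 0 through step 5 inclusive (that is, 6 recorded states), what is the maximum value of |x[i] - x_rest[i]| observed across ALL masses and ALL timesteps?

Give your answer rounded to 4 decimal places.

Answer: 2.0638

Derivation:
Step 0: x=[4.0000 13.0000] v=[0.0000 0.0000]
Step 1: x=[4.4800 12.5200] v=[2.4000 -2.4000]
Step 2: x=[5.2864 11.7136] v=[4.0320 -4.0320]
Step 3: x=[6.1612 10.8388] v=[4.3738 -4.3738]
Step 4: x=[6.8244 10.1756] v=[3.3159 -3.3159]
Step 5: x=[7.0638 9.9362] v=[1.1969 -1.1969]
Max displacement = 2.0638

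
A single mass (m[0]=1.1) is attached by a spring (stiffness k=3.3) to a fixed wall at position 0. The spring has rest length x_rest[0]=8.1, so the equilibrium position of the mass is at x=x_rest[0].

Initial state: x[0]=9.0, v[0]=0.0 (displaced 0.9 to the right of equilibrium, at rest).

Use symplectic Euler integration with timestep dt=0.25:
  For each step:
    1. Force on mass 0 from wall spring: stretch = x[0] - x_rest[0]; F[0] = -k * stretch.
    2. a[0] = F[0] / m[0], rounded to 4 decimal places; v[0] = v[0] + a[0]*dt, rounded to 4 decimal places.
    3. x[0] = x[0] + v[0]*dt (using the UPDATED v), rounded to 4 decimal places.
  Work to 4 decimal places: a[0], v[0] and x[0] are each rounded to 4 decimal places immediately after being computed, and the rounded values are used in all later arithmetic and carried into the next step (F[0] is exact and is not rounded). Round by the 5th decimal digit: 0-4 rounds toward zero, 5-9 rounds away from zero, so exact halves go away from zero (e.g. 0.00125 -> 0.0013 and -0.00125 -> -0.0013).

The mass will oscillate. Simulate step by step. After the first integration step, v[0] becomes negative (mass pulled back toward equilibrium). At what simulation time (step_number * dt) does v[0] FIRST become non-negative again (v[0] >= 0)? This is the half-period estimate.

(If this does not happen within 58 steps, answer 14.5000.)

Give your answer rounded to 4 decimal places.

Answer: 2.0000

Derivation:
Step 0: x=[9.0000] v=[0.0000]
Step 1: x=[8.8313] v=[-0.6750]
Step 2: x=[8.5254] v=[-1.2235]
Step 3: x=[8.1398] v=[-1.5426]
Step 4: x=[7.7467] v=[-1.5725]
Step 5: x=[7.4198] v=[-1.3075]
Step 6: x=[7.2205] v=[-0.7974]
Step 7: x=[7.1861] v=[-0.1378]
Step 8: x=[7.3230] v=[0.5476]
First v>=0 after going negative at step 8, time=2.0000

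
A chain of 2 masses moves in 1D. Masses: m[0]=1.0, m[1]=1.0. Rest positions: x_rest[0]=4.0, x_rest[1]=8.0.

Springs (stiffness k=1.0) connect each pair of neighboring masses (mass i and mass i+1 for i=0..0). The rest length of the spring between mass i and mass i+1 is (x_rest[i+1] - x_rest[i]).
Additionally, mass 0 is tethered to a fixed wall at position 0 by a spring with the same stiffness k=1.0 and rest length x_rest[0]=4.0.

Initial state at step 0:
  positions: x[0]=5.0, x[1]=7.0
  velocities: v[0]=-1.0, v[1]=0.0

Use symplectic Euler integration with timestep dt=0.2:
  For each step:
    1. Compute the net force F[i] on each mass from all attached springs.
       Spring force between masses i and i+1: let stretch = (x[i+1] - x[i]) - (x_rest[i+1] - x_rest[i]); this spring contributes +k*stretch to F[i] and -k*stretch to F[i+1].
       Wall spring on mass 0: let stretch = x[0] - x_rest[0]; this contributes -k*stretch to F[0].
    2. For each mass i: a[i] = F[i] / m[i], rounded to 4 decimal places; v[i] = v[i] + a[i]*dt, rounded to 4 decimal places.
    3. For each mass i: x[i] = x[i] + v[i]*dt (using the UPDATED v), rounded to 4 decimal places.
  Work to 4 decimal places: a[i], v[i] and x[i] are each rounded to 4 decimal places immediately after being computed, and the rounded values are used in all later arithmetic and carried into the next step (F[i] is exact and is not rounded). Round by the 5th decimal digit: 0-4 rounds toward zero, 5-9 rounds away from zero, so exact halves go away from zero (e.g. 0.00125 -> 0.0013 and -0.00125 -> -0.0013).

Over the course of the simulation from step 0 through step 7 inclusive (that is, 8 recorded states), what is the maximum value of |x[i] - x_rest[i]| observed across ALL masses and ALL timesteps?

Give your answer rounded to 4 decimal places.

Answer: 1.6937

Derivation:
Step 0: x=[5.0000 7.0000] v=[-1.0000 0.0000]
Step 1: x=[4.6800 7.0800] v=[-1.6000 0.4000]
Step 2: x=[4.2688 7.2240] v=[-2.0560 0.7200]
Step 3: x=[3.8051 7.4098] v=[-2.3187 0.9290]
Step 4: x=[3.3333 7.6114] v=[-2.3588 1.0081]
Step 5: x=[2.8993 7.8019] v=[-2.1698 0.9525]
Step 6: x=[2.5455 7.9563] v=[-1.7691 0.7720]
Step 7: x=[2.3063 8.0543] v=[-1.1960 0.4898]
Max displacement = 1.6937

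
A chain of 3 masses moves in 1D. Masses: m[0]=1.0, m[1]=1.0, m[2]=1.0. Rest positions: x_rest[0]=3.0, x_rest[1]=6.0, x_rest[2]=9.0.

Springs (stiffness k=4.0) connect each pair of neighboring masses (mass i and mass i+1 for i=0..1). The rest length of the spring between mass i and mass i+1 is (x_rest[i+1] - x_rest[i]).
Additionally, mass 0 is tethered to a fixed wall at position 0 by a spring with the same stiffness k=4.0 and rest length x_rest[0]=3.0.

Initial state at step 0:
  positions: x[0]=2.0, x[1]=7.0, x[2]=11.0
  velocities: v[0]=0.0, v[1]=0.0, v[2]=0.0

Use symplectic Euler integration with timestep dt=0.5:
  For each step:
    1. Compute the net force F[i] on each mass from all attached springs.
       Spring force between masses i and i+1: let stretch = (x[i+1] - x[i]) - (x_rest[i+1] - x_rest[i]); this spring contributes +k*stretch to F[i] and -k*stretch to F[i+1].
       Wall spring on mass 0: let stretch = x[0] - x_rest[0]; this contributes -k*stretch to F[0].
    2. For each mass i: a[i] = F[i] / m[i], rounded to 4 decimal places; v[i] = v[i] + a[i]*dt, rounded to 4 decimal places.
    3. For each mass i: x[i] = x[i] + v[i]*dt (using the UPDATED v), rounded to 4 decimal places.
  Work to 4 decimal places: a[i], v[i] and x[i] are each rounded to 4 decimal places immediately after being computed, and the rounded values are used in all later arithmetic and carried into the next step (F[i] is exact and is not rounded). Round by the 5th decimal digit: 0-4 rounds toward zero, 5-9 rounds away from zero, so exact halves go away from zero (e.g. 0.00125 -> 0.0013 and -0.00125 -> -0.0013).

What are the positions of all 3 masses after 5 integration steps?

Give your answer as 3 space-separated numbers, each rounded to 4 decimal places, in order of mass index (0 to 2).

Step 0: x=[2.0000 7.0000 11.0000] v=[0.0000 0.0000 0.0000]
Step 1: x=[5.0000 6.0000 10.0000] v=[6.0000 -2.0000 -2.0000]
Step 2: x=[4.0000 8.0000 8.0000] v=[-2.0000 4.0000 -4.0000]
Step 3: x=[3.0000 6.0000 9.0000] v=[-2.0000 -4.0000 2.0000]
Step 4: x=[2.0000 4.0000 10.0000] v=[-2.0000 -4.0000 2.0000]
Step 5: x=[1.0000 6.0000 8.0000] v=[-2.0000 4.0000 -4.0000]

Answer: 1.0000 6.0000 8.0000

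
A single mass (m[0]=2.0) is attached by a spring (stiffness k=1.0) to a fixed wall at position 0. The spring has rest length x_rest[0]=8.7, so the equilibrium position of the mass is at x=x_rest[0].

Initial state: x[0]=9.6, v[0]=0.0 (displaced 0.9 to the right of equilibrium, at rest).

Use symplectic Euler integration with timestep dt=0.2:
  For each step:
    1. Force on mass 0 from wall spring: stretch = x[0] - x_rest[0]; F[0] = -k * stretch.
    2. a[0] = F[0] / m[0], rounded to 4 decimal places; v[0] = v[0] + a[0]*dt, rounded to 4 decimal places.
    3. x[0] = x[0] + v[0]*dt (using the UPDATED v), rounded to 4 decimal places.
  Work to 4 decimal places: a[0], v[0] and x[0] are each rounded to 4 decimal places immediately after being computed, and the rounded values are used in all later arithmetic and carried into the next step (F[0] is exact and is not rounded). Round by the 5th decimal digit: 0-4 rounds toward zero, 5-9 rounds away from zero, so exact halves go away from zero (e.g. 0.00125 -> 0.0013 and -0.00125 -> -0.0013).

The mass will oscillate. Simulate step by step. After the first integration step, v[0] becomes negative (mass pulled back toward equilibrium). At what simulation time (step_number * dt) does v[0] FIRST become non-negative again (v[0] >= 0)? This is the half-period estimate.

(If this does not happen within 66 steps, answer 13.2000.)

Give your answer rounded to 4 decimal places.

Answer: 4.6000

Derivation:
Step 0: x=[9.6000] v=[0.0000]
Step 1: x=[9.5820] v=[-0.0900]
Step 2: x=[9.5464] v=[-0.1782]
Step 3: x=[9.4938] v=[-0.2628]
Step 4: x=[9.4254] v=[-0.3422]
Step 5: x=[9.3425] v=[-0.4147]
Step 6: x=[9.2467] v=[-0.4790]
Step 7: x=[9.1400] v=[-0.5337]
Step 8: x=[9.0245] v=[-0.5777]
Step 9: x=[8.9025] v=[-0.6102]
Step 10: x=[8.7764] v=[-0.6305]
Step 11: x=[8.6488] v=[-0.6381]
Step 12: x=[8.5222] v=[-0.6330]
Step 13: x=[8.3992] v=[-0.6152]
Step 14: x=[8.2822] v=[-0.5851]
Step 15: x=[8.1735] v=[-0.5433]
Step 16: x=[8.0754] v=[-0.4906]
Step 17: x=[7.9898] v=[-0.4281]
Step 18: x=[7.9184] v=[-0.3571]
Step 19: x=[7.8626] v=[-0.2789]
Step 20: x=[7.8236] v=[-0.1952]
Step 21: x=[7.8021] v=[-0.1076]
Step 22: x=[7.7985] v=[-0.0178]
Step 23: x=[7.8130] v=[0.0724]
First v>=0 after going negative at step 23, time=4.6000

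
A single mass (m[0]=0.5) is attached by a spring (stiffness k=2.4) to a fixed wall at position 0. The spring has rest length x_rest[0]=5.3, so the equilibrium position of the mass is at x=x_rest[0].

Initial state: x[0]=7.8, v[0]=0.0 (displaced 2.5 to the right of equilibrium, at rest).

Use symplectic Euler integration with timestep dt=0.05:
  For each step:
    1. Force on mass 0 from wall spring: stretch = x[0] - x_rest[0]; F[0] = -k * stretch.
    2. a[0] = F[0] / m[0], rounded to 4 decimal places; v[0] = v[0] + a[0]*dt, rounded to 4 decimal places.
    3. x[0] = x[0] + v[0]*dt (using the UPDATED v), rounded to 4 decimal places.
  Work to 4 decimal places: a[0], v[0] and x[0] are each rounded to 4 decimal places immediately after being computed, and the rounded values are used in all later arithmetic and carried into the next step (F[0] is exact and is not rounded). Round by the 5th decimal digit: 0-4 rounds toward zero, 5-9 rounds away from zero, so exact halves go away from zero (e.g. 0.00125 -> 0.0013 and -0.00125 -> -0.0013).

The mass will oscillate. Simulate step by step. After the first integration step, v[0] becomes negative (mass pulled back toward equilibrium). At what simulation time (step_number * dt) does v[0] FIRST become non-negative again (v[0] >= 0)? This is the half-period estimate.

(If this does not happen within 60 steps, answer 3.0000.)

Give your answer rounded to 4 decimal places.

Step 0: x=[7.8000] v=[0.0000]
Step 1: x=[7.7700] v=[-0.6000]
Step 2: x=[7.7104] v=[-1.1928]
Step 3: x=[7.6218] v=[-1.7713]
Step 4: x=[7.5054] v=[-2.3285]
Step 5: x=[7.3625] v=[-2.8578]
Step 6: x=[7.1949] v=[-3.3528]
Step 7: x=[7.0045] v=[-3.8076]
Step 8: x=[6.7937] v=[-4.2167]
Step 9: x=[6.5649] v=[-4.5752]
Step 10: x=[6.3210] v=[-4.8788]
Step 11: x=[6.0648] v=[-5.1238]
Step 12: x=[5.7994] v=[-5.3074]
Step 13: x=[5.5280] v=[-5.4273]
Step 14: x=[5.2539] v=[-5.4820]
Step 15: x=[4.9804] v=[-5.4709]
Step 16: x=[4.7107] v=[-5.3942]
Step 17: x=[4.4481] v=[-5.2528]
Step 18: x=[4.1957] v=[-5.0483]
Step 19: x=[3.9565] v=[-4.7833]
Step 20: x=[3.7335] v=[-4.4609]
Step 21: x=[3.5293] v=[-4.0849]
Step 22: x=[3.3463] v=[-3.6599]
Step 23: x=[3.1868] v=[-3.1910]
Step 24: x=[3.0526] v=[-2.6838]
Step 25: x=[2.9454] v=[-2.1444]
Step 26: x=[2.8664] v=[-1.5793]
Step 27: x=[2.8166] v=[-0.9952]
Step 28: x=[2.7966] v=[-0.3992]
Step 29: x=[2.8067] v=[0.2016]
First v>=0 after going negative at step 29, time=1.4500

Answer: 1.4500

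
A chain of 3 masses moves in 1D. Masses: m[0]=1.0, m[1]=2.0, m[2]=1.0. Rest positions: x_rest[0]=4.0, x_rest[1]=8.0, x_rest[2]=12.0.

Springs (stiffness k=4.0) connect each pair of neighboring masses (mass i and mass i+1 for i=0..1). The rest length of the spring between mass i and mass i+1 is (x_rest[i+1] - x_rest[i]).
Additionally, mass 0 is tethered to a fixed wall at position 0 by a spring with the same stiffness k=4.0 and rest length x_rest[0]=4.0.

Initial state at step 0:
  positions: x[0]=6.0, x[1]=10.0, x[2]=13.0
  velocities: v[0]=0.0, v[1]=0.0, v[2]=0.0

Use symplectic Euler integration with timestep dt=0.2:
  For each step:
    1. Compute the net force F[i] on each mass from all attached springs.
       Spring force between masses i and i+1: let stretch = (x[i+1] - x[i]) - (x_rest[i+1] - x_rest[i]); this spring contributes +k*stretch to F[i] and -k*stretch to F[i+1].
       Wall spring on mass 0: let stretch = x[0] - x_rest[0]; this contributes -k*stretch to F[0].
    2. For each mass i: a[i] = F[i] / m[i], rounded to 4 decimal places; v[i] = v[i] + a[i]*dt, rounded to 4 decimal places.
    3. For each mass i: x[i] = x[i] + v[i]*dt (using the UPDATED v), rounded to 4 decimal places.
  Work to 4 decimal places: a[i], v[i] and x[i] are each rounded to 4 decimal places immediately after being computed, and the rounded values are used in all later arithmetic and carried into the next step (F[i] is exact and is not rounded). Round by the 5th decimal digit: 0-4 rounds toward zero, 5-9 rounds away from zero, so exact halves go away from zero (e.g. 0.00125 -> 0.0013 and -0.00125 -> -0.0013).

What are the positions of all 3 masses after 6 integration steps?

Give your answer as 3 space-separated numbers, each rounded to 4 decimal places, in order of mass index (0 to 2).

Step 0: x=[6.0000 10.0000 13.0000] v=[0.0000 0.0000 0.0000]
Step 1: x=[5.6800 9.9200 13.1600] v=[-1.6000 -0.4000 0.8000]
Step 2: x=[5.1296 9.7600 13.4416] v=[-2.7520 -0.8000 1.4080]
Step 3: x=[4.4993 9.5241 13.7741] v=[-3.1514 -1.1795 1.6627]
Step 4: x=[3.9531 9.2262 14.0666] v=[-2.7310 -1.4894 1.4627]
Step 5: x=[3.6181 8.8937 14.2247] v=[-1.6750 -1.6625 0.7904]
Step 6: x=[3.5483 8.5656 14.1698] v=[-0.3490 -1.6403 -0.2744]

Answer: 3.5483 8.5656 14.1698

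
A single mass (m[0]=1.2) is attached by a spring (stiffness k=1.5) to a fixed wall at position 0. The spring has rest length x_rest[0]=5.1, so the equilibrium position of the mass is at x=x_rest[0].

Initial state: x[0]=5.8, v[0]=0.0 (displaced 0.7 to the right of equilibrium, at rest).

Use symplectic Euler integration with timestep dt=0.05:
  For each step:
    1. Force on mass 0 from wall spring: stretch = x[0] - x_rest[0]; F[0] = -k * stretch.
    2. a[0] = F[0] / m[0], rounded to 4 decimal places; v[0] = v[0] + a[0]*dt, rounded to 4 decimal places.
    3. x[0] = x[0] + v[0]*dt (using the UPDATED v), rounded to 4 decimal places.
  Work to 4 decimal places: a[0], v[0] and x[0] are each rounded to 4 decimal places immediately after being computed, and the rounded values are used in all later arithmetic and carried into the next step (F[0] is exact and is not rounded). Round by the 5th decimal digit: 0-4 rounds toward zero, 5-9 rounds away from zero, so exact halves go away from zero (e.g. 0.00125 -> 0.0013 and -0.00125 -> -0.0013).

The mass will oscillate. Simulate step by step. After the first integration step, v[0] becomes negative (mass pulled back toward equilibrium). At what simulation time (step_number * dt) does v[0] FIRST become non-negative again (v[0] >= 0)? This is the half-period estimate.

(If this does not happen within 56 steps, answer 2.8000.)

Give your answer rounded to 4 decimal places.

Step 0: x=[5.8000] v=[0.0000]
Step 1: x=[5.7978] v=[-0.0438]
Step 2: x=[5.7934] v=[-0.0874]
Step 3: x=[5.7869] v=[-0.1307]
Step 4: x=[5.7782] v=[-0.1736]
Step 5: x=[5.7674] v=[-0.2160]
Step 6: x=[5.7545] v=[-0.2577]
Step 7: x=[5.7396] v=[-0.2986]
Step 8: x=[5.7227] v=[-0.3386]
Step 9: x=[5.7038] v=[-0.3775]
Step 10: x=[5.6830] v=[-0.4152]
Step 11: x=[5.6604] v=[-0.4516]
Step 12: x=[5.6361] v=[-0.4866]
Step 13: x=[5.6101] v=[-0.5201]
Step 14: x=[5.5825] v=[-0.5520]
Step 15: x=[5.5534] v=[-0.5822]
Step 16: x=[5.5229] v=[-0.6105]
Step 17: x=[5.4911] v=[-0.6369]
Step 18: x=[5.4580] v=[-0.6613]
Step 19: x=[5.4238] v=[-0.6837]
Step 20: x=[5.3886] v=[-0.7039]
Step 21: x=[5.3525] v=[-0.7219]
Step 22: x=[5.3156] v=[-0.7377]
Step 23: x=[5.2780] v=[-0.7512]
Step 24: x=[5.2399] v=[-0.7623]
Step 25: x=[5.2014] v=[-0.7710]
Step 26: x=[5.1625] v=[-0.7773]
Step 27: x=[5.1234] v=[-0.7812]
Step 28: x=[5.0843] v=[-0.7827]
Step 29: x=[5.0452] v=[-0.7817]
Step 30: x=[5.0063] v=[-0.7783]
Step 31: x=[4.9677] v=[-0.7724]
Step 32: x=[4.9295] v=[-0.7641]
Step 33: x=[4.8918] v=[-0.7534]
Step 34: x=[4.8548] v=[-0.7404]
Step 35: x=[4.8185] v=[-0.7251]
Step 36: x=[4.7831] v=[-0.7075]
Step 37: x=[4.7487] v=[-0.6877]
Step 38: x=[4.7154] v=[-0.6657]
Step 39: x=[4.6833] v=[-0.6417]
Step 40: x=[4.6525] v=[-0.6157]
Step 41: x=[4.6231] v=[-0.5877]
Step 42: x=[4.5952] v=[-0.5579]
Step 43: x=[4.5689] v=[-0.5264]
Step 44: x=[4.5442] v=[-0.4932]
Step 45: x=[4.5213] v=[-0.4585]
Step 46: x=[4.5002] v=[-0.4223]
Step 47: x=[4.4810] v=[-0.3848]
Step 48: x=[4.4637] v=[-0.3461]
Step 49: x=[4.4484] v=[-0.3063]
Step 50: x=[4.4351] v=[-0.2656]
Step 51: x=[4.4239] v=[-0.2240]
Step 52: x=[4.4148] v=[-0.1817]
Step 53: x=[4.4079] v=[-0.1389]
Step 54: x=[4.4031] v=[-0.0956]
Step 55: x=[4.4005] v=[-0.0520]
Step 56: x=[4.4001] v=[-0.0083]
v[0] did not become non-negative within 56 steps; using fallback time=2.8000

Answer: 2.8000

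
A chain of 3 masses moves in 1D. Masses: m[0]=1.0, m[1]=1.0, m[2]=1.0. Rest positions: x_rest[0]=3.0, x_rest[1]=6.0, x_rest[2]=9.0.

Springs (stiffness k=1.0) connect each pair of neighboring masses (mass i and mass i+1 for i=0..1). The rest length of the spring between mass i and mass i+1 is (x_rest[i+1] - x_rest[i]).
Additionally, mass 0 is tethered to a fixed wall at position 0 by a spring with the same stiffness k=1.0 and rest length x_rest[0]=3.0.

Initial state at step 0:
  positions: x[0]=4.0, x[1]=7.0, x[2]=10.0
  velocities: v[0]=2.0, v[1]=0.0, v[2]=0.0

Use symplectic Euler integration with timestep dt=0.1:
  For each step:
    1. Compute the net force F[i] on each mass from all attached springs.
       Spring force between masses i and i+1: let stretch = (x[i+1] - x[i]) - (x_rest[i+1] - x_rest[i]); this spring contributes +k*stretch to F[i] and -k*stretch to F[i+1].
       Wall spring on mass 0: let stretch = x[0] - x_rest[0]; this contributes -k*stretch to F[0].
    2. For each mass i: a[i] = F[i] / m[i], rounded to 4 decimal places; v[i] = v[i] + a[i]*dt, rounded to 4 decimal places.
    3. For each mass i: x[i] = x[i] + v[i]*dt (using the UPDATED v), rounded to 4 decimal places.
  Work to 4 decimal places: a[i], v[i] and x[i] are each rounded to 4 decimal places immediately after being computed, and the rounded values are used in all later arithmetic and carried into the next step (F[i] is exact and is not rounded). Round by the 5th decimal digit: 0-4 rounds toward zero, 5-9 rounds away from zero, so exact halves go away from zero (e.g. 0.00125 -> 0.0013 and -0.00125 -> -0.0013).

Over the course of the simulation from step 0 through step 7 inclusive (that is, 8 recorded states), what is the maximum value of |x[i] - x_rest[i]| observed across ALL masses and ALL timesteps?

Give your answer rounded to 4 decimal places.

Step 0: x=[4.0000 7.0000 10.0000] v=[2.0000 0.0000 0.0000]
Step 1: x=[4.1900 7.0000 10.0000] v=[1.9000 0.0000 0.0000]
Step 2: x=[4.3662 7.0019 10.0000] v=[1.7620 0.0190 0.0000]
Step 3: x=[4.5251 7.0074 10.0000] v=[1.5890 0.0552 0.0002]
Step 4: x=[4.6636 7.0180 10.0001] v=[1.3847 0.1062 0.0009]
Step 5: x=[4.7790 7.0349 10.0004] v=[1.1538 0.1690 0.0027]
Step 6: x=[4.8692 7.0589 10.0010] v=[0.9015 0.2400 0.0062]
Step 7: x=[4.9326 7.0904 10.0022] v=[0.6336 0.3152 0.0120]
Max displacement = 1.9326

Answer: 1.9326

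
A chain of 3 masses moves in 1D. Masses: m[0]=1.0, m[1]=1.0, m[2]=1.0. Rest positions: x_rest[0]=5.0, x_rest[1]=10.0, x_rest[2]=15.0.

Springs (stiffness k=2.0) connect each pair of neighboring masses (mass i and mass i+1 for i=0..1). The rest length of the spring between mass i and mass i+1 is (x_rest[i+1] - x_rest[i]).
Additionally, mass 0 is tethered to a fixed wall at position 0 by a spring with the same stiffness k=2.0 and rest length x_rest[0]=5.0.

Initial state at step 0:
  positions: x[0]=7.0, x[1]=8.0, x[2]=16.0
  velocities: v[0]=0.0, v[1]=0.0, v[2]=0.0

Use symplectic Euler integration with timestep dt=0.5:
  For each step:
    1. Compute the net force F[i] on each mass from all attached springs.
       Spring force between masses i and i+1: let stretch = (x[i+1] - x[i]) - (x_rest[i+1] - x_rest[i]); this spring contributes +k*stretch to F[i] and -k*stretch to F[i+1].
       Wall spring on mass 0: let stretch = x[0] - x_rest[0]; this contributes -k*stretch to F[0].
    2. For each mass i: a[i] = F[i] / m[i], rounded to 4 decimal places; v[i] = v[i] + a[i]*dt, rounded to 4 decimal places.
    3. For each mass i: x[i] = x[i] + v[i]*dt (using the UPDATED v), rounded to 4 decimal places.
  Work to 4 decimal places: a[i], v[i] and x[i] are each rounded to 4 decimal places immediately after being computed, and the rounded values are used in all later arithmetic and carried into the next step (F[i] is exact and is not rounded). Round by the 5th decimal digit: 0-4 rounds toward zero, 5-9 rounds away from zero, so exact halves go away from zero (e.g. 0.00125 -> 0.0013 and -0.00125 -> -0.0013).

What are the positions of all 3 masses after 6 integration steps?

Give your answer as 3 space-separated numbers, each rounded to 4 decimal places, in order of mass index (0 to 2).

Step 0: x=[7.0000 8.0000 16.0000] v=[0.0000 0.0000 0.0000]
Step 1: x=[4.0000 11.5000 14.5000] v=[-6.0000 7.0000 -3.0000]
Step 2: x=[2.7500 12.7500 14.0000] v=[-2.5000 2.5000 -1.0000]
Step 3: x=[5.1250 9.6250 15.3750] v=[4.7500 -6.2500 2.7500]
Step 4: x=[7.1875 7.1250 16.3750] v=[4.1250 -5.0000 2.0000]
Step 5: x=[5.6250 9.2813 15.2500] v=[-3.1250 4.3125 -2.2500]
Step 6: x=[3.0782 12.5938 13.6407] v=[-5.0937 6.6249 -3.2187]

Answer: 3.0782 12.5938 13.6407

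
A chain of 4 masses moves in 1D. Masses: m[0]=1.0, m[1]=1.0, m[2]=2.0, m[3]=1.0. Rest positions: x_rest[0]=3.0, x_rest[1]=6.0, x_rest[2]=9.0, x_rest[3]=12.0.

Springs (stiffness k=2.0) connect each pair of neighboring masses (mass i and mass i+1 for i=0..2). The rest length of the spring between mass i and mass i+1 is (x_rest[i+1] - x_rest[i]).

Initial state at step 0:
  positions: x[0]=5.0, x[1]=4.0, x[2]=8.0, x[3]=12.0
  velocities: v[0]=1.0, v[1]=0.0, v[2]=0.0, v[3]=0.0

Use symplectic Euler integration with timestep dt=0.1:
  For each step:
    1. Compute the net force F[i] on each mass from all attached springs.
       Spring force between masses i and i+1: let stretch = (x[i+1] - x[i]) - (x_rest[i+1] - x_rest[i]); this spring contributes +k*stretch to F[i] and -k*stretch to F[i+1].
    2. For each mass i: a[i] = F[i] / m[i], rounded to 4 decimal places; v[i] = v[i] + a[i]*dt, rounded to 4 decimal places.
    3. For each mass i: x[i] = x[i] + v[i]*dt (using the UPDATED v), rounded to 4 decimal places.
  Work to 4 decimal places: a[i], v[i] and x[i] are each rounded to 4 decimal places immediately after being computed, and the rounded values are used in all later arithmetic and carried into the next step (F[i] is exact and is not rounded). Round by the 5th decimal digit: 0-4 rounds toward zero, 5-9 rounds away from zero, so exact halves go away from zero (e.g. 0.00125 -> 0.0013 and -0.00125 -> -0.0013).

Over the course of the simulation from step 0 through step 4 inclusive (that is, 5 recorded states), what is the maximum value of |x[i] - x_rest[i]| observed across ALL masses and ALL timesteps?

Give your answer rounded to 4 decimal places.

Answer: 2.0200

Derivation:
Step 0: x=[5.0000 4.0000 8.0000 12.0000] v=[1.0000 0.0000 0.0000 0.0000]
Step 1: x=[5.0200 4.1000 8.0000 11.9800] v=[0.2000 1.0000 0.0000 -0.2000]
Step 2: x=[4.9616 4.2964 8.0008 11.9404] v=[-0.5840 1.9640 0.0080 -0.3960]
Step 3: x=[4.8299 4.5802 8.0040 11.8820] v=[-1.3170 2.8379 0.0315 -0.5839]
Step 4: x=[4.6332 4.9375 8.0117 11.8061] v=[-1.9669 3.5726 0.0769 -0.7595]
Max displacement = 2.0200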